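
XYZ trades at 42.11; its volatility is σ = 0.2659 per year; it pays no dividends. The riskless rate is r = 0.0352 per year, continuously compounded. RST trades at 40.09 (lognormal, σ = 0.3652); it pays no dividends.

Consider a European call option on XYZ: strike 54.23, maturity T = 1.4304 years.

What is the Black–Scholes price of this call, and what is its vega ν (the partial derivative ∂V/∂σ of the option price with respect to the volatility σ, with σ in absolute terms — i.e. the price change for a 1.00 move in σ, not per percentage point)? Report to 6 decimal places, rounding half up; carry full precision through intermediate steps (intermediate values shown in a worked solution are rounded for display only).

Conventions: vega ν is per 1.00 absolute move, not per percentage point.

σ√T = 0.2659·√1.4304 = 0.318015
d₁ = (ln(S/K) + (r+σ²/2)T) / (σ√T) = (ln(42.11/54.23) + (0.0352+0.2659²/2)·1.4304) / 0.318015 = (-0.252949 + 0.100917) / 0.318015 = -0.478067
d₂ = d₁ − σ√T = -0.478067 − 0.318015 = -0.796082
e^{−rT} = 0.950896
N(d₁) = 0.316301,  N(d₂) = 0.212992
Call price V = S·N(d₁) − K·e^{−rT}·N(d₂) = 13.319446 − 10.983399 = 2.336048
φ(d₁) = (1/√(2π))·e^{−d₁²/2} = 0.355862
ν = S·φ(d₁)·√T = 17.922372

price = 2.336048
ν = 17.922372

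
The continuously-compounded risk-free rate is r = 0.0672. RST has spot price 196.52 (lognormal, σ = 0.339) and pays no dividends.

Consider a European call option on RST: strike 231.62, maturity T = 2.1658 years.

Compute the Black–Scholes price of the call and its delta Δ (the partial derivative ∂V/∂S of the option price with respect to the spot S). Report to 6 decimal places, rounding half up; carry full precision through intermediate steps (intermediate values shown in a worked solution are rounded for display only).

σ√T = 0.339·√2.1658 = 0.498895
d₁ = (ln(S/K) + (r+σ²/2)T) / (σ√T) = (ln(196.52/231.62) + (0.0672+0.339²/2)·2.1658) / 0.498895 = (-0.164334 + 0.269990) / 0.498895 = 0.211780
d₂ = d₁ − σ√T = 0.211780 − 0.498895 = -0.287115
e^{−rT} = 0.864554
N(d₁) = 0.583861,  N(d₂) = 0.387012
Call price V = S·N(d₁) − K·e^{−rT}·N(d₂) = 114.740283 − 77.498395 = 37.241888
Δ = N(d₁) = 0.583861

price = 37.241888
Δ = 0.583861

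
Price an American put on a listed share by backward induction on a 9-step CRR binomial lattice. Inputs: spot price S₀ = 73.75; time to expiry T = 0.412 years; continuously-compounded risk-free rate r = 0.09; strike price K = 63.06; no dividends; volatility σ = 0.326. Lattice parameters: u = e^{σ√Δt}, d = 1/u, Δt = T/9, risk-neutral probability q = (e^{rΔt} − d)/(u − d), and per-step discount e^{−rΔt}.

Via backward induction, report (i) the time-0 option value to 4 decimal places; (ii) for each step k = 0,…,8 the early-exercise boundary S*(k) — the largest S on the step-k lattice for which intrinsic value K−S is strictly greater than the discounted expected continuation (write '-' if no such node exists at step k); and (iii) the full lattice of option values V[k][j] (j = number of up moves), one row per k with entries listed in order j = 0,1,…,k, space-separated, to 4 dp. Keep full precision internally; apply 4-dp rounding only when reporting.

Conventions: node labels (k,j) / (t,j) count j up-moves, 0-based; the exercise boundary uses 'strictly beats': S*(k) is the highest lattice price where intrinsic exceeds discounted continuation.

price = 1.4759
boundary = - - - - - 52.0357 48.5299 52.0357 55.7948
tree:
1.4759
2.3345 0.6699
3.6064 1.1417 0.2258
5.4188 1.9090 0.4200 0.0425
7.8796 3.1183 0.7725 0.0876 0.0000
11.0243 4.9476 1.4008 0.1802 0.0000 0.0000
14.5301 7.5653 2.4938 0.3710 0.0000 0.0000 0.0000
17.7997 11.0243 4.3314 0.7635 0.0000 0.0000 0.0000 0.0000
20.8490 14.5301 7.2652 1.5715 0.0000 0.0000 0.0000 0.0000 0.0000
23.6929 17.7997 11.0243 3.2346 0.0000 0.0000 0.0000 0.0000 0.0000 0.0000

params: Δt=0.04578 u=1.07224 d=0.93263 q=0.51214 e^(-rΔt)=0.99589
t_9 payoffs: 23.6929 17.7997 11.0243 3.2346 0.0000 0.0000 0.0000 0.0000 0.0000 0.0000
t_8: node(8,0) S=42.2110 payoff=20.8490 vs cont=20.5898 → 20.8490 [stop]  node(8,1) S=48.5299 payoff=14.5301 vs cont=14.2708 → 14.5301 [stop]  node(8,2) S=55.7948 payoff=7.2652 vs cont=7.0059 → 7.2652 [stop]  node(8,3) S=64.1472 payoff=0.0000 vs cont=1.5715 → 1.5715 [wait]  node(8,4) S=73.7500 payoff=0.0000 vs cont=0.0000 → 0.0000 [wait]  node(8,5) S=84.7903 payoff=0.0000 vs cont=0.0000 → 0.0000 [wait]  node(8,6) S=97.4833 payoff=0.0000 vs cont=0.0000 → 0.0000 [wait]  node(8,7) S=112.0765 payoff=0.0000 vs cont=0.0000 → 0.0000 [wait]  node(8,8) S=128.8543 payoff=0.0000 vs cont=0.0000 → 0.0000 [wait]  ⇒ S*(8)=55.7948
t_7: node(7,0) S=45.2603 payoff=17.7997 vs cont=17.5404 → 17.7997 [stop]  node(7,1) S=52.0357 payoff=11.0243 vs cont=10.7650 → 11.0243 [stop]  node(7,2) S=59.8254 payoff=3.2346 vs cont=4.3314 → 4.3314 [wait]  node(7,3) S=68.7812 payoff=0.0000 vs cont=0.7635 → 0.7635 [wait]  node(7,4) S=79.0777 payoff=0.0000 vs cont=0.0000 → 0.0000 [wait]  node(7,5) S=90.9156 payoff=0.0000 vs cont=0.0000 → 0.0000 [wait]  node(7,6) S=104.5256 payoff=0.0000 vs cont=0.0000 → 0.0000 [wait]  node(7,7) S=120.1729 payoff=0.0000 vs cont=0.0000 → 0.0000 [wait]  ⇒ S*(7)=52.0357
t_6: node(6,0) S=48.5299 payoff=14.5301 vs cont=14.2708 → 14.5301 [stop]  node(6,1) S=55.7948 payoff=7.2652 vs cont=7.5653 → 7.5653 [wait]  node(6,2) S=64.1472 payoff=0.0000 vs cont=2.4938 → 2.4938 [wait]  node(6,3) S=73.7500 payoff=0.0000 vs cont=0.3710 → 0.3710 [wait]  node(6,4) S=84.7903 payoff=0.0000 vs cont=0.0000 → 0.0000 [wait]  node(6,5) S=97.4833 payoff=0.0000 vs cont=0.0000 → 0.0000 [wait]  node(6,6) S=112.0765 payoff=0.0000 vs cont=0.0000 → 0.0000 [wait]  ⇒ S*(6)=48.5299
t_5: node(5,0) S=52.0357 payoff=11.0243 vs cont=10.9181 → 11.0243 [stop]  node(5,1) S=59.8254 payoff=3.2346 vs cont=4.9476 → 4.9476 [wait]  node(5,2) S=68.7812 payoff=0.0000 vs cont=1.4008 → 1.4008 [wait]  node(5,3) S=79.0777 payoff=0.0000 vs cont=0.1802 → 0.1802 [wait]  node(5,4) S=90.9156 payoff=0.0000 vs cont=0.0000 → 0.0000 [wait]  node(5,5) S=104.5256 payoff=0.0000 vs cont=0.0000 → 0.0000 [wait]  ⇒ S*(5)=52.0357
t_4: node(4,0) S=55.7948 payoff=7.2652 vs cont=7.8796 → 7.8796 [wait]  node(4,1) S=64.1472 payoff=0.0000 vs cont=3.1183 → 3.1183 [wait]  node(4,2) S=73.7500 payoff=0.0000 vs cont=0.7725 → 0.7725 [wait]  node(4,3) S=84.7903 payoff=0.0000 vs cont=0.0876 → 0.0876 [wait]  node(4,4) S=97.4833 payoff=0.0000 vs cont=0.0000 → 0.0000 [wait]  ⇒ S*(4)=-
t_3: node(3,0) S=59.8254 payoff=3.2346 vs cont=5.4188 → 5.4188 [wait]  node(3,1) S=68.7812 payoff=0.0000 vs cont=1.9090 → 1.9090 [wait]  node(3,2) S=79.0777 payoff=0.0000 vs cont=0.4200 → 0.4200 [wait]  node(3,3) S=90.9156 payoff=0.0000 vs cont=0.0425 → 0.0425 [wait]  ⇒ S*(3)=-
t_2: node(2,0) S=64.1472 payoff=0.0000 vs cont=3.6064 → 3.6064 [wait]  node(2,1) S=73.7500 payoff=0.0000 vs cont=1.1417 → 1.1417 [wait]  node(2,2) S=84.7903 payoff=0.0000 vs cont=0.2258 → 0.2258 [wait]  ⇒ S*(2)=-
t_1: node(1,0) S=68.7812 payoff=0.0000 vs cont=2.3345 → 2.3345 [wait]  node(1,1) S=79.0777 payoff=0.0000 vs cont=0.6699 → 0.6699 [wait]  ⇒ S*(1)=-
t_0: node(0,0) S=73.7500 payoff=0.0000 vs cont=1.4759 → 1.4759 [wait]  ⇒ S*(0)=-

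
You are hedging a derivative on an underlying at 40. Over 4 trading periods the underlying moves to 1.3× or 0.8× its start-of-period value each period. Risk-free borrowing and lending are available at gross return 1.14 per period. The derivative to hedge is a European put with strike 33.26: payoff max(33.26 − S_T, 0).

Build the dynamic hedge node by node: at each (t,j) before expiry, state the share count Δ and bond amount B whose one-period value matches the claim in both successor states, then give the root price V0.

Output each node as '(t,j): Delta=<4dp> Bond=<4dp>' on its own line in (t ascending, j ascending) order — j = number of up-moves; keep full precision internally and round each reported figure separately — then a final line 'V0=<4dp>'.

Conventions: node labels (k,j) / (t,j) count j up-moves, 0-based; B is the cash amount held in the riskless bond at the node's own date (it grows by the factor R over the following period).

(0,0): Delta=-0.0581 Bond=2.7793
(1,0): Delta=-0.1893 Bond=7.3670
(1,1): Delta=-0.0201 Bond=1.1925
(2,0): Delta=-0.5338 Bond=17.2173
(2,1): Delta=-0.0896 Bond=4.2483
(2,2): Delta=0.0000 Bond=0.0000
(3,0): Delta=-1.0000 Bond=29.1754
(3,1): Delta=-0.3988 Bond=15.1347
(3,2): Delta=0.0000 Bond=0.0000
(3,3): Delta=0.0000 Bond=0.0000
V0=0.4550

Under the risk-neutral measure, an up-move has probability p* = (R−d)/(u−d) = 0.6800 and values discount at R = 1.14.
Payoffs at expiry: V(4,0)=16.8760, V(4,1)=6.6360, V(4,2)=0.0000, V(4,3)=0.0000, V(4,4)=0.0000
  t=3,j=0: stock 20.4800 → up 26.6240 (V=6.6360), down 16.3840 (V=16.8760). Price 8.6954; hedge Δ=-1.0000, bond B=29.1754.
  t=3,j=1: stock 33.2800 → up 43.2640 (V=0.0000), down 26.6240 (V=6.6360). Price 1.8627; hedge Δ=-0.3988, bond B=15.1347.
  t=3,j=2: stock 54.0800 → up 70.3040 (V=0.0000), down 43.2640 (V=0.0000). Price 0.0000; hedge Δ=0.0000, bond B=0.0000.
  t=3,j=3: stock 87.8800 → up 114.2440 (V=0.0000), down 70.3040 (V=0.0000). Price 0.0000; hedge Δ=0.0000, bond B=0.0000.
  t=2,j=0: stock 25.6000 → up 33.2800 (V=1.8627), down 20.4800 (V=8.6954). Price 3.5519; hedge Δ=-0.5338, bond B=17.2173.
  t=2,j=1: stock 41.6000 → up 54.0800 (V=0.0000), down 33.2800 (V=1.8627). Price 0.5229; hedge Δ=-0.0896, bond B=4.2483.
  t=2,j=2: stock 67.6000 → up 87.8800 (V=0.0000), down 54.0800 (V=0.0000). Price 0.0000; hedge Δ=0.0000, bond B=0.0000.
  t=1,j=0: stock 32.0000 → up 41.6000 (V=0.5229), down 25.6000 (V=3.5519). Price 1.3089; hedge Δ=-0.1893, bond B=7.3670.
  t=1,j=1: stock 52.0000 → up 67.6000 (V=0.0000), down 41.6000 (V=0.5229). Price 0.1468; hedge Δ=-0.0201, bond B=1.1925.
  t=0,j=0: stock 40.0000 → up 52.0000 (V=0.1468), down 32.0000 (V=1.3089). Price 0.4550; hedge Δ=-0.0581, bond B=2.7793.
As a check, the time-0 holding Δ(0,0)·S0 + B(0,0) comes to 0.4550 — exactly V0.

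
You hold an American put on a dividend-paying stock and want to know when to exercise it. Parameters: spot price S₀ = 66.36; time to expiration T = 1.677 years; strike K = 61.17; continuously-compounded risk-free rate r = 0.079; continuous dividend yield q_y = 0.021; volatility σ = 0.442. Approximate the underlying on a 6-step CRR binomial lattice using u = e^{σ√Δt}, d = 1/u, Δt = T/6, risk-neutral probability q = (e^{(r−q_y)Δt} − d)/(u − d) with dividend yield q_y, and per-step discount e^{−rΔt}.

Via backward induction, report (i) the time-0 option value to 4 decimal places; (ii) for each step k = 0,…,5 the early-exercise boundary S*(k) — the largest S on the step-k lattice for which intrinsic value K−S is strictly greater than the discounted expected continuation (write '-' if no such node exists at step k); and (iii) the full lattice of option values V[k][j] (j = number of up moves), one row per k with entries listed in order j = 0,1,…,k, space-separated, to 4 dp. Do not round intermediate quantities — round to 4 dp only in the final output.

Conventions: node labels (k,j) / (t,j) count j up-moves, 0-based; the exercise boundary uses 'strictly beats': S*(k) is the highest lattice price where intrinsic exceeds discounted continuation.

price = 9.2255
boundary = - - - 32.9196 41.5852 32.9196
tree:
9.2255
13.9087 4.5126
20.2561 7.5868 1.3466
28.2504 12.4224 2.6297 0.0000
35.1102 19.5848 5.1354 0.0000 0.0000
40.5406 28.2504 10.0288 0.0000 0.0000 0.0000
44.8394 35.1102 19.5848 0.0000 0.0000 0.0000 0.0000

Δt=0.27950, u=1.26323, d=0.79162, q=0.47650, disc=e^(-rΔt)=0.97816
k=6 terminal: V=max(K-S,0) → 44.8394 35.1102 19.5848 0.0000 0.0000 0.0000 0.0000
k=5: j=0 S=20.6294 intr=40.5406 cont=39.3255 V=40.5406[EX]; j=1 S=32.9196 intr=28.2504 cont=27.1072 V=28.2504[EX]; j=2 S=52.5318 intr=8.6382 cont=10.0288 V=10.0288[hold]; j=3 S=83.8282 intr=0.0000 cont=0.0000 V=0.0000[hold]; j=4 S=133.7699 intr=0.0000 cont=0.0000 V=0.0000[hold]; j=5 S=213.4648 intr=0.0000 cont=0.0000 V=0.0000[hold]  S*(5)=32.9196
k=4: j=0 S=26.0598 intr=35.1102 cont=33.9269 V=35.1102[EX]; j=1 S=41.5852 intr=19.5848 cont=19.1405 V=19.5848[EX]; j=2 S=66.3600 intr=0.0000 cont=5.1354 V=5.1354[hold]; j=3 S=105.8947 intr=0.0000 cont=0.0000 V=0.0000[hold]; j=4 S=168.9827 intr=0.0000 cont=0.0000 V=0.0000[hold]  S*(4)=41.5852
k=3: j=0 S=32.9196 intr=28.2504 cont=27.1072 V=28.2504[EX]; j=1 S=52.5318 intr=8.6382 cont=12.4224 V=12.4224[hold]; j=2 S=83.8282 intr=0.0000 cont=2.6297 V=2.6297[hold]; j=3 S=133.7699 intr=0.0000 cont=0.0000 V=0.0000[hold]  S*(3)=32.9196
k=2: j=0 S=41.5852 intr=19.5848 cont=20.2561 V=20.2561[hold]; j=1 S=66.3600 intr=0.0000 cont=7.5868 V=7.5868[hold]; j=2 S=105.8947 intr=0.0000 cont=1.3466 V=1.3466[hold]  S*(2)=-
k=1: j=0 S=52.5318 intr=8.6382 cont=13.9087 V=13.9087[hold]; j=1 S=83.8282 intr=0.0000 cont=4.5126 V=4.5126[hold]  S*(1)=-
k=0: j=0 S=66.3600 intr=0.0000 cont=9.2255 V=9.2255[hold]  S*(0)=-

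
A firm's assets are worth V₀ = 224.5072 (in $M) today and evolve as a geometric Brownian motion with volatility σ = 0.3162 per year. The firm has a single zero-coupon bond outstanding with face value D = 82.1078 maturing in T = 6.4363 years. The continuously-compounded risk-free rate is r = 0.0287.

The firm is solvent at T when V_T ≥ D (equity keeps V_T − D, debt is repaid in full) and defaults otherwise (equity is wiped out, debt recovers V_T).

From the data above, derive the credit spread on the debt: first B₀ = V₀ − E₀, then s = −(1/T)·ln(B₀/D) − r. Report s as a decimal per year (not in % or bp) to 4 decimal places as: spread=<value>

spread=0.0066

Work the structural quantities from V₀ = 224.5072 against face 82.1078:
d₁ = [ln(V₀/D) + (r + σ²/2)T] / (σ√T)
   = [ln(224.5072/82.1078) + (0.0287 + 0.5·0.3162²)·6.4363] / (0.3162·√6.4363)
   = [1.005875 + 0.506480] / 0.802195 = 1.885271
d₂ = d₁ − σ√T = 1.885271 − 0.802195 = 1.083076
N(d₁) = 0.970303,  N(d₂) = 0.860613,  e^(−rT) = 0.831336
E₀ = V₀·N(d₁) − D·e^(−rT)·N(d₂)
   = 224.5072·0.970303 − 82.1078·0.831336·0.860613 = 159.095423
B₀ = V₀ − E₀ = 224.5072 − 159.095423 = 65.411777
spread = −(1/T)·ln(B₀/D) − r = −(1/6.4363)·ln(65.411777/82.1078) − 0.0287 = 0.00662009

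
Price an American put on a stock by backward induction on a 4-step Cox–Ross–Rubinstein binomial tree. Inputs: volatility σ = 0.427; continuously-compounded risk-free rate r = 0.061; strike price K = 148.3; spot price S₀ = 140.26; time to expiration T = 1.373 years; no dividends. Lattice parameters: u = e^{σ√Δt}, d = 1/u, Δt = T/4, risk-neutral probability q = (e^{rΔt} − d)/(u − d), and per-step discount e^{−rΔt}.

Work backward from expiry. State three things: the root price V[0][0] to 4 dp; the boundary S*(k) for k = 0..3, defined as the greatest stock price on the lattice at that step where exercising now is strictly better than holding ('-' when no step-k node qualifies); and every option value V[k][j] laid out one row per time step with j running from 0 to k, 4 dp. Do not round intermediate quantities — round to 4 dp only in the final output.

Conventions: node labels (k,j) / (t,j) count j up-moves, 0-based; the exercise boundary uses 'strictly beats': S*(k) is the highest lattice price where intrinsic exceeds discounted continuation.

Δt=0.34325  u=1.28424  d=0.77867  q=0.47963  discount=0.97928
step 4 (expiry): payoffs max(K−S,0) = 96.7361 63.2567 8.0400 0.0000 0.0000
step 3: (k=3,j=0): S=66.2206, K−S=82.0794, hold=79.0066 ⇒ V=82.0794 exercise | (k=3,j=1): S=109.2162, K−S=39.0838, hold=36.0110 ⇒ V=39.0838 exercise | (k=3,j=2): S=180.1278, K−S=0.0000, hold=4.0971 ⇒ V=4.0971 continue | (k=3,j=3): S=297.0808, K−S=0.0000, hold=0.0000 ⇒ V=0.0000 continue  boundary S*=109.2162
step 2: (k=2,j=0): S=85.0433, K−S=63.2567, hold=60.1839 ⇒ V=63.2567 exercise | (k=2,j=1): S=140.2600, K−S=8.0400, hold=21.8409 ⇒ V=21.8409 continue | (k=2,j=2): S=231.3277, K−S=0.0000, hold=2.0878 ⇒ V=2.0878 continue  boundary S*=85.0433
step 1: (k=1,j=0): S=109.2162, K−S=39.0838, hold=42.4932 ⇒ V=42.4932 continue | (k=1,j=1): S=180.1278, K−S=0.0000, hold=12.1104 ⇒ V=12.1104 continue  boundary S*=-
step 0: (k=0,j=0): S=140.2600, K−S=8.0400, hold=27.3421 ⇒ V=27.3421 continue  boundary S*=-

price = 27.3421
boundary = - - 85.0433 109.2162
tree:
27.3421
42.4932 12.1104
63.2567 21.8409 2.0878
82.0794 39.0838 4.0971 0.0000
96.7361 63.2567 8.0400 0.0000 0.0000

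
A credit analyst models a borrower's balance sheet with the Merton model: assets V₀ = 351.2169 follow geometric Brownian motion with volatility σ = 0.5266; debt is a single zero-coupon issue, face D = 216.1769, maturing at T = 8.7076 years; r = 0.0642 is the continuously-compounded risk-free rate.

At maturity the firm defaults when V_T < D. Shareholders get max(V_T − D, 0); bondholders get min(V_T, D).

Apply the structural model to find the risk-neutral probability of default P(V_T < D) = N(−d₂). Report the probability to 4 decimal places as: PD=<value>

PD=0.5418

Work the structural quantities from V₀ = 351.2169 against face 216.1769:
d₁ = [ln(V₀/D) + (r + σ²/2)T] / (σ√T)
   = [ln(351.2169/216.1769) + (0.0642 + 0.5·0.5266²)·8.7076] / (0.5266·√8.7076)
   = [0.485307 + 1.766370] / 1.553925 = 1.449025
d₂ = d₁ − σ√T = 1.449025 − 1.553925 = -0.104900
risk-neutral PD = N(−d₂) = N(0.104900) = 0.541772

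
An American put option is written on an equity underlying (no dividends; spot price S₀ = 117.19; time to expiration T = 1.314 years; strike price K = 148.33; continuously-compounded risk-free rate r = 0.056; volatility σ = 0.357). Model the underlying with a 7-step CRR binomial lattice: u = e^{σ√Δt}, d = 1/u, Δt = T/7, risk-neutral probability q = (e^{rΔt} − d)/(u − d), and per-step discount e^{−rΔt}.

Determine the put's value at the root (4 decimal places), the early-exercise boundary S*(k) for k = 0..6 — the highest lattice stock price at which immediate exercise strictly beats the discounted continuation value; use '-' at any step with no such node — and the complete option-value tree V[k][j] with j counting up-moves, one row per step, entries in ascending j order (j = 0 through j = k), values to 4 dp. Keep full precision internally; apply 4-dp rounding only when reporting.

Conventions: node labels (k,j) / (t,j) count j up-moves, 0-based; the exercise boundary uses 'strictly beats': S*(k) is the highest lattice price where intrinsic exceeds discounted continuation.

Δt=0.18771  u=1.16728  d=0.85669  q=0.49543  discount=0.98954
step 7 (expiry): payoffs max(K−S,0) = 108.6408 94.2520 74.6468 47.9340 11.5368 0.0000 0.0000 0.0000
step 6: (k=6,j=0): S=46.3283, K−S=102.0017, hold=100.4506 ⇒ V=102.0017 exercise | (k=6,j=1): S=63.1240, K−S=85.2060, hold=83.6549 ⇒ V=85.2060 exercise | (k=6,j=2): S=86.0087, K−S=62.3213, hold=60.7702 ⇒ V=62.3213 exercise | (k=6,j=3): S=117.1900, K−S=31.1400, hold=29.5889 ⇒ V=31.1400 exercise | (k=6,j=4): S=159.6756, K−S=0.0000, hold=5.7602 ⇒ V=5.7602 continue | (k=6,j=5): S=217.5638, K−S=0.0000, hold=0.0000 ⇒ V=0.0000 continue | (k=6,j=6): S=296.4385, K−S=0.0000, hold=0.0000 ⇒ V=0.0000 continue  boundary S*=117.1900
step 5: (k=5,j=0): S=54.0780, K−S=94.2520, hold=92.7009 ⇒ V=94.2520 exercise | (k=5,j=1): S=73.6832, K−S=74.6468, hold=73.0957 ⇒ V=74.6468 exercise | (k=5,j=2): S=100.3960, K−S=47.9340, hold=46.3829 ⇒ V=47.9340 exercise | (k=5,j=3): S=136.7932, K−S=11.5368, hold=18.3719 ⇒ V=18.3719 continue | (k=5,j=4): S=186.3857, K−S=0.0000, hold=2.8760 ⇒ V=2.8760 continue | (k=5,j=5): S=253.9572, K−S=0.0000, hold=0.0000 ⇒ V=0.0000 continue  boundary S*=100.3960
step 4: (k=4,j=0): S=63.1240, K−S=85.2060, hold=83.6549 ⇒ V=85.2060 exercise | (k=4,j=1): S=86.0087, K−S=62.3213, hold=60.7702 ⇒ V=62.3213 exercise | (k=4,j=2): S=117.1900, K−S=31.1400, hold=32.9398 ⇒ V=32.9398 continue | (k=4,j=3): S=159.6756, K−S=0.0000, hold=10.5829 ⇒ V=10.5829 continue | (k=4,j=4): S=217.5638, K−S=0.0000, hold=1.4360 ⇒ V=1.4360 continue  boundary S*=86.0087
step 3: (k=3,j=0): S=73.6832, K−S=74.6468, hold=73.0957 ⇒ V=74.6468 exercise | (k=3,j=1): S=100.3960, K−S=47.9340, hold=47.2653 ⇒ V=47.9340 exercise | (k=3,j=2): S=136.7932, K−S=11.5368, hold=21.6348 ⇒ V=21.6348 continue | (k=3,j=3): S=186.3857, K−S=0.0000, hold=5.9879 ⇒ V=5.9879 continue  boundary S*=100.3960
step 2: (k=2,j=0): S=86.0087, K−S=62.3213, hold=60.7702 ⇒ V=62.3213 exercise | (k=2,j=1): S=117.1900, K−S=31.1400, hold=34.5395 ⇒ V=34.5395 continue | (k=2,j=2): S=159.6756, K−S=0.0000, hold=13.7377 ⇒ V=13.7377 continue  boundary S*=86.0087
step 1: (k=1,j=0): S=100.3960, K−S=47.9340, hold=48.0495 ⇒ V=48.0495 continue | (k=1,j=1): S=136.7932, K−S=11.5368, hold=23.9802 ⇒ V=23.9802 continue  boundary S*=-
step 0: (k=0,j=0): S=117.1900, K−S=31.1400, hold=35.7470 ⇒ V=35.7470 continue  boundary S*=-

price = 35.7470
boundary = - - 86.0087 100.3960 86.0087 100.3960 117.1900
tree:
35.7470
48.0495 23.9802
62.3213 34.5395 13.7377
74.6468 47.9340 21.6348 5.9879
85.2060 62.3213 32.9398 10.5829 1.4360
94.2520 74.6468 47.9340 18.3719 2.8760 0.0000
102.0017 85.2060 62.3213 31.1400 5.7602 0.0000 0.0000
108.6408 94.2520 74.6468 47.9340 11.5368 0.0000 0.0000 0.0000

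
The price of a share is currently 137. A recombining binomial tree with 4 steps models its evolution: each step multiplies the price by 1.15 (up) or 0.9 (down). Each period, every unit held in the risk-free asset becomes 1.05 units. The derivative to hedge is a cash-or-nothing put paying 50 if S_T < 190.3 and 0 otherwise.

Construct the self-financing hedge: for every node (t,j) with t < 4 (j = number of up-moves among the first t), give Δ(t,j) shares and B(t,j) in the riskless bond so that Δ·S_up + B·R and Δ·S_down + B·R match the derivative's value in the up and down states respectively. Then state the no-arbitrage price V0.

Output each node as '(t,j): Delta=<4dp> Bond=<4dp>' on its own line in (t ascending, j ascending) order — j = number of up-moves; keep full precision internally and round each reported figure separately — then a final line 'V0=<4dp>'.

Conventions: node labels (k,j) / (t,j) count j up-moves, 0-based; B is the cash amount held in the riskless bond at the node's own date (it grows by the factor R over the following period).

(0,0): Delta=-0.2724 Bond=73.1218
(1,0): Delta=0.0000 Bond=43.1919
(1,1): Delta=-0.4145 Bond=99.1686
(2,0): Delta=0.0000 Bond=45.3515
(2,1): Delta=0.0000 Bond=45.3515
(2,2): Delta=-0.6308 Bond=143.3107
(3,0): Delta=0.0000 Bond=47.6190
(3,1): Delta=0.0000 Bond=47.6190
(3,2): Delta=0.0000 Bond=47.6190
(3,3): Delta=-0.9599 Bond=219.0476
V0=35.8040

Arbitrage-free pricing uses the up-move probability p* = (R−d)/(u−d) = 0.6000, discounting each step at R = 1.05.
Payoffs at expiry: V(4,0)=50.0000, V(4,1)=50.0000, V(4,2)=50.0000, V(4,3)=50.0000, V(4,4)=0.0000
Node (3,0) S=99.8730: V=(p*·50.0000+(1−p*)·50.0000)/1.05=47.6190; Δ=(50.0000−50.0000)/(114.8540−89.8857)=0.0000; B=V−Δ·S=47.6190
Node (3,1) S=127.6155: V=(p*·50.0000+(1−p*)·50.0000)/1.05=47.6190; Δ=(50.0000−50.0000)/(146.7578−114.8539)=0.0000; B=V−Δ·S=47.6190
Node (3,2) S=163.0642: V=(p*·50.0000+(1−p*)·50.0000)/1.05=47.6190; Δ=(50.0000−50.0000)/(187.5239−146.7578)=0.0000; B=V−Δ·S=47.6190
Node (3,3) S=208.3599: V=(p*·0.0000+(1−p*)·50.0000)/1.05=19.0476; Δ=(0.0000−50.0000)/(239.6139−187.5239)=-0.9599; B=V−Δ·S=219.0476
Node (2,0) S=110.9700: V=(p*·47.6190+(1−p*)·47.6190)/1.05=45.3515; Δ=(47.6190−47.6190)/(127.6155−99.8730)=0.0000; B=V−Δ·S=45.3515
Node (2,1) S=141.7950: V=(p*·47.6190+(1−p*)·47.6190)/1.05=45.3515; Δ=(47.6190−47.6190)/(163.0642−127.6155)=0.0000; B=V−Δ·S=45.3515
Node (2,2) S=181.1825: V=(p*·19.0476+(1−p*)·47.6190)/1.05=29.0249; Δ=(19.0476−47.6190)/(208.3599−163.0642)=-0.6308; B=V−Δ·S=143.3107
Node (1,0) S=123.3000: V=(p*·45.3515+(1−p*)·45.3515)/1.05=43.1919; Δ=(45.3515−45.3515)/(141.7950−110.9700)=0.0000; B=V−Δ·S=43.1919
Node (1,1) S=157.5500: V=(p*·29.0249+(1−p*)·45.3515)/1.05=33.8624; Δ=(29.0249−45.3515)/(181.1825−141.7950)=-0.4145; B=V−Δ·S=99.1686
Node (0,0) S=137.0000: V=(p*·33.8624+(1−p*)·43.1919)/1.05=35.8040; Δ=(33.8624−43.1919)/(157.5500−123.3000)=-0.2724; B=V−Δ·S=73.1218
As a check, the time-0 holding Δ(0,0)·S0 + B(0,0) comes to 35.8040 — exactly V0.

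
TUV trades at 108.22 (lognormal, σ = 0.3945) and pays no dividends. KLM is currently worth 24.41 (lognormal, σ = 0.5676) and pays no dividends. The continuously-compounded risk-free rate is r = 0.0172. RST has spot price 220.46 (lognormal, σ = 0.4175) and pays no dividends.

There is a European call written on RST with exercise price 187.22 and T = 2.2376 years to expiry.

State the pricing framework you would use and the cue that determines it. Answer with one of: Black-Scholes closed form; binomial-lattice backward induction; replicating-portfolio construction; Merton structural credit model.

Key observation: everything needed for the exact continuous-time valuation of the European call on RST (strike 187.22) is given, and no feature rules the closed form out.

framework: Black-Scholes closed form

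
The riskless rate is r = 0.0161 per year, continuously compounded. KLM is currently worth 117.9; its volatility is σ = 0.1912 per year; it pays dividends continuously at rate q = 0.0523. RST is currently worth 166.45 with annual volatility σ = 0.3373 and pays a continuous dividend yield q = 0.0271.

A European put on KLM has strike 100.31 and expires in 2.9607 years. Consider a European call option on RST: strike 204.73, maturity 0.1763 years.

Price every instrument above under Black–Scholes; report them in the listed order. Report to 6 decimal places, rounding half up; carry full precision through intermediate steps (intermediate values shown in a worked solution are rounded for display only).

price(KLM put K=100.31) = 10.345972
price(RST call K=204.73) = 0.805909

[KLM put K=100.31]
σ√T = 0.1912·√2.9607 = 0.328992
d₁ = (ln(S/K) + (r−q+σ²/2)T) / (σ√T) = (ln(117.9/100.31) + (0.0161−0.0523+0.1912²/2)·2.9607) / 0.328992 = (0.161571 − 0.053060) / 0.328992 = 0.329832
d₂ = d₁ − σ√T = 0.329832 − 0.328992 = 0.000840
e^{−rT} = 0.953451
e^{−qT} = 0.856548
N(−d₁) = 0.370764,  N(−d₂) = 0.499665
price = K·e^{−rT}·N(−d₂) − S·e^{−qT}·N(−d₁) = 47.788293 − 37.442321 = 10.345972
[RST call K=204.73]
σ√T = 0.3373·√0.1763 = 0.141626
d₁ = (ln(S/K) + (r−q+σ²/2)T) / (σ√T) = (ln(166.45/204.73) + (0.0161−0.0271+0.3373²/2)·0.1763) / 0.141626 = (-0.206997 + 0.008090) / 0.141626 = -1.404457
d₂ = d₁ − σ√T = -1.404457 − 0.141626 = -1.546083
e^{−rT} = 0.997166
e^{−qT} = 0.995234
N(d₁) = 0.080091,  N(d₂) = 0.061042
price = S·e^{−qT}·N(d₁) − K·e^{−rT}·N(d₂) = 13.267667 − 12.461758 = 0.805909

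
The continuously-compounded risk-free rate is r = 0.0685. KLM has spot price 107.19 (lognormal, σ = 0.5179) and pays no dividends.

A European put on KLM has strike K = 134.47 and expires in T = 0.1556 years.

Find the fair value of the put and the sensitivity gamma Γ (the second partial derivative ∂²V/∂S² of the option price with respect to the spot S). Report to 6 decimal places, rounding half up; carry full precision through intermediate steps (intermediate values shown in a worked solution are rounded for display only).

σ√T = 0.5179·√0.1556 = 0.204292
d₁ = (ln(S/K) + (r+σ²/2)T) / (σ√T) = (ln(107.19/134.47) + (0.0685+0.5179²/2)·0.1556) / 0.204292 = (-0.226738 + 0.031526) / 0.204292 = -0.955555
d₂ = d₁ − σ√T = -0.955555 − 0.204292 = -1.159847
e^{−rT} = 0.989398
N(−d₁) = 0.830352,  N(−d₂) = 0.876944
Put price V = K·e^{−rT}·N(−d₂) − S·N(−d₁) = 116.672504 − 89.005381 = 27.667123
φ(d₁) = (1/√(2π))·e^{−d₁²/2} = 0.252718
Γ = φ(d₁) / (S·σ·√T) = 0.011541

price = 27.667123
Γ = 0.011541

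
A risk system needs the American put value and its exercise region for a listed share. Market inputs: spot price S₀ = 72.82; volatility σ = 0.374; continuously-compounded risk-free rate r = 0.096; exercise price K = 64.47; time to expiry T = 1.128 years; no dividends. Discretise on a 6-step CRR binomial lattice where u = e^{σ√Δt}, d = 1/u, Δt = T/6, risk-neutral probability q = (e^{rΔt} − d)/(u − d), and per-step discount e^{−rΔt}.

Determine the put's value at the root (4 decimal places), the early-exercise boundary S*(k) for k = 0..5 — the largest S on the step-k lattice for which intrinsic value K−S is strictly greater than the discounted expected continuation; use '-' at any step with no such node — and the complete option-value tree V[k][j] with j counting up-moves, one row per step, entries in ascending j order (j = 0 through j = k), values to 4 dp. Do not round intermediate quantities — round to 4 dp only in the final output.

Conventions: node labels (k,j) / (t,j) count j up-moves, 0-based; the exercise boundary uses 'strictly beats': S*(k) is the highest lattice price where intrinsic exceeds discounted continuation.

price = 5.0558
boundary = - - - 44.7684 38.0667 44.7684
tree:
5.0558
8.2435 2.2379
13.0061 4.0577 0.6062
19.7016 7.1718 1.2738 0.0000
26.4033 12.2231 2.6768 0.0000 0.0000
32.1018 19.7016 5.6249 0.0000 0.0000 0.0000
36.9472 26.4033 11.8200 0.0000 0.0000 0.0000 0.0000

Δt=0.18800, u=1.17605, d=0.85030, q=0.51546, disc=e^(-rΔt)=0.98211
k=6 terminal: V=max(K-S,0) → 36.9472 26.4033 11.8200 0.0000 0.0000 0.0000 0.0000
k=5: j=0 S=32.3682 intr=32.1018 cont=30.9486 V=32.1018[EX]; j=1 S=44.7684 intr=19.7016 cont=18.5485 V=19.7016[EX]; j=2 S=61.9191 intr=2.5509 cont=5.6249 V=5.6249[hold]; j=3 S=85.6401 intr=0.0000 cont=0.0000 V=0.0000[hold]; j=4 S=118.4485 intr=0.0000 cont=0.0000 V=0.0000[hold]; j=5 S=163.8257 intr=0.0000 cont=0.0000 V=0.0000[hold]  S*(5)=44.7684
k=4: j=0 S=38.0667 intr=26.4033 cont=25.2502 V=26.4033[EX]; j=1 S=52.6500 intr=11.8200 cont=12.2231 V=12.2231[hold]; j=2 S=72.8200 intr=0.0000 cont=2.6768 V=2.6768[hold]; j=3 S=100.7171 intr=0.0000 cont=0.0000 V=0.0000[hold]; j=4 S=139.3015 intr=0.0000 cont=0.0000 V=0.0000[hold]  S*(4)=38.0667
k=3: j=0 S=44.7684 intr=19.7016 cont=18.7525 V=19.7016[EX]; j=1 S=61.9191 intr=2.5509 cont=7.1718 V=7.1718[hold]; j=2 S=85.6401 intr=0.0000 cont=1.2738 V=1.2738[hold]; j=3 S=118.4485 intr=0.0000 cont=0.0000 V=0.0000[hold]  S*(3)=44.7684
k=2: j=0 S=52.6500 intr=11.8200 cont=13.0061 V=13.0061[hold]; j=1 S=72.8200 intr=0.0000 cont=4.0577 V=4.0577[hold]; j=2 S=100.7171 intr=0.0000 cont=0.6062 V=0.6062[hold]  S*(2)=-
k=1: j=0 S=61.9191 intr=2.5509 cont=8.2435 V=8.2435[hold]; j=1 S=85.6401 intr=0.0000 cont=2.2379 V=2.2379[hold]  S*(1)=-
k=0: j=0 S=72.8200 intr=0.0000 cont=5.0558 V=5.0558[hold]  S*(0)=-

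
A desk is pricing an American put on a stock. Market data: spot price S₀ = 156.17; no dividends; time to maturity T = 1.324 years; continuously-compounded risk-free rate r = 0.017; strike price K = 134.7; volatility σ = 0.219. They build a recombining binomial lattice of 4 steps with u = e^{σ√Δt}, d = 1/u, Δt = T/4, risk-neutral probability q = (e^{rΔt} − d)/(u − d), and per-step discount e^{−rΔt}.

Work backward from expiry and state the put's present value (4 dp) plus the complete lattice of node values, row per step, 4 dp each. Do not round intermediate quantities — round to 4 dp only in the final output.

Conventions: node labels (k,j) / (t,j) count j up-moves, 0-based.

Δt=0.33100, u=1.13428, d=0.88162, q=0.49088, disc=e^(-rΔt)=0.99439
k=4 terminal: V=max(K-S,0) → 40.3549 13.3168 0.0000 0.0000 0.0000
k=3: j=0 S=107.0136 intr=27.6864 cont=26.9306 V=27.6864[EX]; j=1 S=137.6823 intr=0.0000 cont=6.7419 V=6.7419[hold]; j=2 S=177.1402 intr=0.0000 cont=0.0000 V=0.0000[hold]; j=3 S=227.9062 intr=0.0000 cont=0.0000 V=0.0000[hold]
k=2: j=0 S=121.3832 intr=13.3168 cont=17.3076 V=17.3076[hold]; j=1 S=156.1700 intr=0.0000 cont=3.4132 V=3.4132[hold]; j=2 S=200.9263 intr=0.0000 cont=0.0000 V=0.0000[hold]
k=1: j=0 S=137.6823 intr=0.0000 cont=10.4283 V=10.4283[hold]; j=1 S=177.1402 intr=0.0000 cont=1.7280 V=1.7280[hold]
k=0: j=0 S=156.1700 intr=0.0000 cont=6.1230 V=6.1230[hold]

price = 6.1230
tree:
6.1230
10.4283 1.7280
17.3076 3.4132 0.0000
27.6864 6.7419 0.0000 0.0000
40.3549 13.3168 0.0000 0.0000 0.0000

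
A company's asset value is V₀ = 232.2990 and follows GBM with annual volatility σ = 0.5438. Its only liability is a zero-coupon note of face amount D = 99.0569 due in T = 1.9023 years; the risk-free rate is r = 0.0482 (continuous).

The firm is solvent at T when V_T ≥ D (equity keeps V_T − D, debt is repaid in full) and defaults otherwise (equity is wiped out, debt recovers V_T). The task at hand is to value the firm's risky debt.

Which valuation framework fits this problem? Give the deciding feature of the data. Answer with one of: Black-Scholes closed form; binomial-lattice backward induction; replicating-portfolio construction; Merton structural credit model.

Key observation: assets follow a GBM and default happens iff V_T < 99.0569; valuing claims on that split (equity as a call, risky debt as the residual) is the structural model's definition.

framework: Merton structural credit model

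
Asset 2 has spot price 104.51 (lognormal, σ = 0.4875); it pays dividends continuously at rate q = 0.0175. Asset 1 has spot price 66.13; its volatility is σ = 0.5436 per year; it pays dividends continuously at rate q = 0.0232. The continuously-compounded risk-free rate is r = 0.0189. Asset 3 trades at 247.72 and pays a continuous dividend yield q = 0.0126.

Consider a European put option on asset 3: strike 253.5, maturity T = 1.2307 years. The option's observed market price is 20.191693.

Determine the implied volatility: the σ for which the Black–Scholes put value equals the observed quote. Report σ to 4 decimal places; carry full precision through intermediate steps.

At σ = 0.1680 the Black–Scholes value reproduces the quote:
σ√T = 0.168·√1.2307 = 0.186374
d₁ = (ln(S/K) + (r−q+σ²/2)T) / (σ√T) = (ln(247.72/253.5) + (0.0189−0.0126+0.168²/2)·1.2307) / 0.186374 = (-0.023065 + 0.025121) / 0.186374 = 0.011033
d₂ = d₁ − σ√T = 0.011033 − 0.186374 = -0.175341
e^{−rT} = 0.977008
e^{−qT} = 0.984613
N(−d₁) = 0.495598,  N(−d₂) = 0.569594
V = K·e^{−rT}·N(−d₂) − S·e^{−qT}·N(−d₁) = 141.072266 − 120.880573 = 20.191693 (matching the quote); vega is positive throughout, so no other σ reproduces this price

sigma = 0.1680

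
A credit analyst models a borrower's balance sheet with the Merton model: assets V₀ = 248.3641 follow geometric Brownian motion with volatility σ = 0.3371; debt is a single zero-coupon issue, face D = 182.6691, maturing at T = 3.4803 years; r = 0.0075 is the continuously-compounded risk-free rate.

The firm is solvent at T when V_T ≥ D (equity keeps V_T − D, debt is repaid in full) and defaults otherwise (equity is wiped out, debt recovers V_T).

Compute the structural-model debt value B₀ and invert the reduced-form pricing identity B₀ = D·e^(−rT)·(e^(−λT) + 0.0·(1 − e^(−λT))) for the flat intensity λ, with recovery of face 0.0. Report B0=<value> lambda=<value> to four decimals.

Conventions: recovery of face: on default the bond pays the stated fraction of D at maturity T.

B0=153.6449 lambda=0.0422

Work the structural quantities from V₀ = 248.3641 against face 182.6691:
d₁ = [ln(V₀/D) + (r + σ²/2)T] / (σ√T)
   = [ln(248.3641/182.6691) + (0.0075 + 0.5·0.3371²)·3.4803] / (0.3371·√3.4803)
   = [0.307219 + 0.223847] / 0.628879 = 0.844465
d₂ = d₁ − σ√T = 0.844465 − 0.628879 = 0.215586
N(d₁) = 0.800795,  N(d₂) = 0.585345,  e^(−rT) = 0.974235
E₀ = V₀·N(d₁) − D·e^(−rT)·N(d₂)
   = 248.3641·0.800795 − 182.6691·0.974235·0.585345 = 94.719233
B₀ = V₀ − E₀ = 248.3641 − 94.719233 = 153.644867
e^(−λT) = (B₀·e^(rT)/D − 0)/(1 − 0) = (153.6449·1.026446/182.6691 − 0)/1 = 0.86335443
λ = −ln(0.86335443)/3.4803 = 0.042218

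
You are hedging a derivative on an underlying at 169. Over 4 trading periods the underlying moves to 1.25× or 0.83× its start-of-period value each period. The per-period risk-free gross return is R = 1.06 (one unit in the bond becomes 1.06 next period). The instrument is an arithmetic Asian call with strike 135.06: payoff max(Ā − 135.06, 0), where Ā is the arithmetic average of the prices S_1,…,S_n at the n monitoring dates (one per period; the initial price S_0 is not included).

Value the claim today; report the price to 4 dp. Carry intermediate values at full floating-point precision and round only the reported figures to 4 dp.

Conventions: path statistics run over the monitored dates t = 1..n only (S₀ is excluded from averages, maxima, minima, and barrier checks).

price = 49.9264

Under the martingale measure an up-move has probability p* = 0.5476; value the claim as the probability-weighted average of per-path payoffs, discounted 4 periods at R = 1.06.
Enumerate all 2^4 = 16 price paths (U = up ×1.25, D = down ×0.83); each path with k up-moves has probability p*^k·(1−p*)^(4−k).
DDDD: Ā=108.3827, payoff=0.0000, prob=0.041881
UDDD: Ā=163.2269, payoff=28.1669, prob=0.050698
DUDD: Ā=145.4819, payoff=10.4219, prob=0.050698
UUDD: Ā=219.0993, payoff=84.0393, prob=0.061371
DDUD: Ā=130.7536, payoff=0.0000, prob=0.050698
UDUD: Ā=196.9180, payoff=61.8580, prob=0.061371
DUUD: Ā=179.1730, payoff=44.1130, prob=0.061371
UUUD: Ā=269.8389, payoff=134.7789, prob=0.074292
DDDU: Ā=118.5290, payoff=0.0000, prob=0.050698
UDDU: Ā=178.5076, payoff=43.4476, prob=0.061371
DUDU: Ā=160.7626, payoff=25.7026, prob=0.061371
UUDU: Ā=242.1123, payoff=107.0523, prob=0.074292
DDUU: Ā=146.0342, payoff=10.9742, prob=0.061371
UDUU: Ā=219.9311, payoff=84.8711, prob=0.074292
DUUU: Ā=202.1861, payoff=67.1261, prob=0.074292
UUUU: Ā=304.4971, payoff=169.4371, prob=0.089932
Price = Σ prob·payoff / R^4 = 63.030868 / 1.262477 = 49.9264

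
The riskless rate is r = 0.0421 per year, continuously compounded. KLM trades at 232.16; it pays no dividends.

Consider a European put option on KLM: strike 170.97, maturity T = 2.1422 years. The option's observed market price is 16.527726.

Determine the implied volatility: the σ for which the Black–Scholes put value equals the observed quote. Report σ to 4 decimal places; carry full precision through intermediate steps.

At σ = 0.4041 the Black–Scholes value reproduces the quote:
σ√T = 0.4041·√2.1422 = 0.591451
d₁ = (ln(S/K) + (r+σ²/2)T) / (σ√T) = (ln(232.16/170.97) + (0.0421+0.4041²/2)·2.1422) / 0.591451 = (0.305939 + 0.265094) / 0.591451 = 0.965477
d₂ = d₁ − σ√T = 0.965477 − 0.591451 = 0.374026
e^{−rT} = 0.913761
N(−d₁) = 0.167153,  N(−d₂) = 0.354192
V = K·e^{−rT}·N(−d₂) − S·N(−d₁) = 55.333954 − 38.806228 = 16.527726 (matching the quote); vega is positive throughout, so no other σ reproduces this price

sigma = 0.4041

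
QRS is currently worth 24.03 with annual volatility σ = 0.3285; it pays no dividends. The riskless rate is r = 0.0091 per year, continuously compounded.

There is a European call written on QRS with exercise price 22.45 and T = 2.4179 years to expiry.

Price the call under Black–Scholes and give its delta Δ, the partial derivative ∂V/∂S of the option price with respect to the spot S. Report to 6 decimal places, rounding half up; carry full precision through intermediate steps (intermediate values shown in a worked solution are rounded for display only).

price = 5.740120
Δ = 0.666993

σ√T = 0.3285·√2.4179 = 0.510804
d₁ = (ln(S/K) + (r+σ²/2)T) / (σ√T) = (ln(24.03/22.45) + (0.0091+0.3285²/2)·2.4179) / 0.510804 = (0.068012 + 0.152463) / 0.510804 = 0.431625
d₂ = d₁ − σ√T = 0.431625 − 0.510804 = -0.079179
e^{−rT} = 0.978237
N(d₁) = 0.666993,  N(d₂) = 0.468445
Call price V = S·N(d₁) − K·e^{−rT}·N(d₂) = 16.027841 − 10.287721 = 5.740120
Δ = N(d₁) = 0.666993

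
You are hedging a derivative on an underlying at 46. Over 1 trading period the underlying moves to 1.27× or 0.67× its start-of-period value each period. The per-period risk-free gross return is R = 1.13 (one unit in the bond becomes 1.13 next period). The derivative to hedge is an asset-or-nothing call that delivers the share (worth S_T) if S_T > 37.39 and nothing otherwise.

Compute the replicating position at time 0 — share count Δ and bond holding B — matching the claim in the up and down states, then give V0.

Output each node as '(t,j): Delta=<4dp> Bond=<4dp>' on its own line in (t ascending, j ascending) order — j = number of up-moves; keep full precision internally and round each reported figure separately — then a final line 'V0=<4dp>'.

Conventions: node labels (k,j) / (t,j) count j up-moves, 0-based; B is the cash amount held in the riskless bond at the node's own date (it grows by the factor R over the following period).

(0,0): Delta=2.1167 Bond=-57.7307
V0=39.6360

No-arbitrage ⇒ martingale measure with p* = (R−d)/(u−d) = 0.7667.
Terminal payoffs: V(1,0)=0.0000, V(1,1)=58.4200
Node (0,0) S=46.0000: V=(p*·58.4200+(1−p*)·0.0000)/1.13=39.6360; Δ=(58.4200−0.0000)/(58.4200−30.8200)=2.1167; B=V−Δ·S=-57.7307
Verification: the root portfolio costs Δ(0,0)·S0 + B(0,0) = 39.6360, matching V0.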